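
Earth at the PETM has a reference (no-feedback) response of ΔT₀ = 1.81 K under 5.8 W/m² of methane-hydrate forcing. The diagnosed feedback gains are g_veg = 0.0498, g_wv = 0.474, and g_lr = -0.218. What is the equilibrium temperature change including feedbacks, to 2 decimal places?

2.61 K

Total gain g = 0.0498 + 0.474 − 0.218 = 0.3058.
Amplification A = 1/(1 − 0.3058) = 1.441.
ΔT = 1.81 × 1.441 = 2.61 K.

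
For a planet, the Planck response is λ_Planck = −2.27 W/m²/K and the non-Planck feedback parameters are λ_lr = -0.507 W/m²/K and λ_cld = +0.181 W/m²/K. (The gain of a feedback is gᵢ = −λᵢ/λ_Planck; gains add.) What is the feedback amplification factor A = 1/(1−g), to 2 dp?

0.87

Convert to gains: g_lr = -0.507/2.27 = -0.2233; g_cld = 0.181/2.27 = 0.07974.
Total gain g = -0.14356.
A = 1/(1 + 0.14356) = 0.87.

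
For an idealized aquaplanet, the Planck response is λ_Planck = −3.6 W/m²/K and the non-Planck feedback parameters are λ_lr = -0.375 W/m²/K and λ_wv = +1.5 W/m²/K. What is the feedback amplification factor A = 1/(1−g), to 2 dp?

Convert to gains: g_lr = -0.375/3.6 = -0.1042; g_wv = 1.5/3.6 = 0.4167.
Total gain g = 0.3125.
A = 1/(1 − 0.3125) = 1.45.

1.45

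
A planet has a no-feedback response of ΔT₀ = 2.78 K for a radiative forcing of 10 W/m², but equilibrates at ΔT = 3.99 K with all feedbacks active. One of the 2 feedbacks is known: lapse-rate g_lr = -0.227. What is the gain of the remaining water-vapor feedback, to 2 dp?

0.53

Amplification A = ΔT/ΔT₀ = 3.99/2.78 = 1.435.
Total gain g = 1 − 1/A = 1 − 1/1.435 = 0.3031.
The known gain is -0.227.
g_wv = 0.3031 + 0.227 = 0.53.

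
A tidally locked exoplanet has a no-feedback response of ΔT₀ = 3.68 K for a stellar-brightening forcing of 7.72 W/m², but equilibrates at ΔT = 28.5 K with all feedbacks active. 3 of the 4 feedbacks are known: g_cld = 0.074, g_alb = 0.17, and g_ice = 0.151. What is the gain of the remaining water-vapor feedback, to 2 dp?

Amplification A = ΔT/ΔT₀ = 28.5/3.68 = 7.745.
Total gain g = 1 − 1/A = 1 − 1/7.745 = 0.8709.
Known gains sum to 0.074 + 0.17 + 0.151 = 0.395.
g_wv = 0.8709 − 0.395 = 0.48.

0.48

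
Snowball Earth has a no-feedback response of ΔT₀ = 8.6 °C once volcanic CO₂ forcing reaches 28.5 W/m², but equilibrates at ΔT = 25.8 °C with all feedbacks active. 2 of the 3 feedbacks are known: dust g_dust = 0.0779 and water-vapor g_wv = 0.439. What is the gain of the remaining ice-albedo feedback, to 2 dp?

Amplification A = ΔT/ΔT₀ = 25.8/8.6 = 3.
Total gain g = 1 − 1/A = 1 − 1/3 = 0.6667.
Known gains sum to 0.0779 + 0.439 = 0.5169.
g_ice = 0.6667 − 0.5169 = 0.15.

0.15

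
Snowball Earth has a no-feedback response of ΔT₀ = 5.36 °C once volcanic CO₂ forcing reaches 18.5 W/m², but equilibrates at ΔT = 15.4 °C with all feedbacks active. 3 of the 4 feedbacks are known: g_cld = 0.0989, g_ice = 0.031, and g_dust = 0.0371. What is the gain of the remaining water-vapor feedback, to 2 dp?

0.48

Amplification A = ΔT/ΔT₀ = 15.4/5.36 = 2.873.
Total gain g = 1 − 1/A = 1 − 1/2.873 = 0.6519.
Known gains sum to 0.0989 + 0.031 + 0.0371 = 0.167.
g_wv = 0.6519 − 0.167 = 0.48.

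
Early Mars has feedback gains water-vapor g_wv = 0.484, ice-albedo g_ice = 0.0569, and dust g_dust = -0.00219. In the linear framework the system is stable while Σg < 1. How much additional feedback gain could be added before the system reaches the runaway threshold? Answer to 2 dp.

Current total gain = 0.484 + 0.0569 − 0.00219 = 0.53871.
Margin to runaway = 1 − 0.53871 = 0.46.

0.46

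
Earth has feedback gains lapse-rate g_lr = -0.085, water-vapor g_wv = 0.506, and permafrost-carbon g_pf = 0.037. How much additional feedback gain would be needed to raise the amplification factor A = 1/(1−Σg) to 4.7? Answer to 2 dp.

Current total gain = 0.458.
Target gain for A = 4.7: g* = 1 − 1/4.7 = 0.7872.
Additional gain needed = 0.7872 − 0.458 = 0.33.

0.33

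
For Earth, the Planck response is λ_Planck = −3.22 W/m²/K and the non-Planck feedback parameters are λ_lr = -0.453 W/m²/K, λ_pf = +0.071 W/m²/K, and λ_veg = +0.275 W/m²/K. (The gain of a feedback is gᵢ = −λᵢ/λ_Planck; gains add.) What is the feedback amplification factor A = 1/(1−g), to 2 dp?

Convert to gains: g_lr = -0.453/3.22 = -0.1407; g_pf = 0.071/3.22 = 0.02205; g_veg = 0.275/3.22 = 0.0854.
Total gain g = -0.03325.
A = 1/(1 + 0.03325) = 0.97.

0.97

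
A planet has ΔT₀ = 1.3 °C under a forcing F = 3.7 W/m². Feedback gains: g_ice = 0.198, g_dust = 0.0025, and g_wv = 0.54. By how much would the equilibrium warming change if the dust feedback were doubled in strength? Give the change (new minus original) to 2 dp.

0.05 °C

Original: g = 0.7405, ΔT = 1.3/(1−0.7405) = 5.0096 °C.
With doubled dust: g' = 0.743, ΔT' = 1.3/(1−0.743) = 5.0584 °C.
Change = 5.0584 − 5.0096 = 0.05 °C.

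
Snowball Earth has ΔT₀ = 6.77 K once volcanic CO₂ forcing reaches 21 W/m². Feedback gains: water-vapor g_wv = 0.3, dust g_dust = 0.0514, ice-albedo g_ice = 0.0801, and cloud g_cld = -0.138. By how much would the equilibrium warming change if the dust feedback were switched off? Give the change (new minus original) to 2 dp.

-0.65 K

Original: g = 0.2935, ΔT = 6.77/(1−0.2935) = 9.5824 K.
Without dust: g' = 0.2421, ΔT' = 6.77/(1−0.2421) = 8.9326 K.
Change = 8.9326 − 9.5824 = -0.65 K.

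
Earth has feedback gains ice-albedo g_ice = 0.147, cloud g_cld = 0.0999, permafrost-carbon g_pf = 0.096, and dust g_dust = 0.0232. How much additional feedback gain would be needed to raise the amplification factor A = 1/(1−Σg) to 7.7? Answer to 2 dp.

0.50

Current total gain = 0.3661.
Target gain for A = 7.7: g* = 1 − 1/7.7 = 0.8701.
Additional gain needed = 0.8701 − 0.3661 = 0.50.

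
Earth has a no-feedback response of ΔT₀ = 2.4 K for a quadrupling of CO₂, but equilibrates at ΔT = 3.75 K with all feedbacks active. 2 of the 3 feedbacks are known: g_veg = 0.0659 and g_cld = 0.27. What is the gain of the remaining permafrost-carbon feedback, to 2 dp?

Amplification A = ΔT/ΔT₀ = 3.75/2.4 = 1.562.
Total gain g = 1 − 1/A = 1 − 1/1.562 = 0.3598.
Known gains sum to 0.0659 + 0.27 = 0.3359.
g_pf = 0.3598 − 0.3359 = 0.02.

0.02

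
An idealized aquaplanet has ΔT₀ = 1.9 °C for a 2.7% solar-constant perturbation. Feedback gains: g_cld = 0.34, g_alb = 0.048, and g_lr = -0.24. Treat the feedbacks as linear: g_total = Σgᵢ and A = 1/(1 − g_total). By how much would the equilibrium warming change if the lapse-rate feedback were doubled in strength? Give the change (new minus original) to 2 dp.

-0.49 °C

Original: g = 0.148, ΔT = 1.9/(1−0.148) = 2.2300 °C.
With doubled lapse-rate: g' = -0.092, ΔT' = 1.9/(1+0.092) = 1.7399 °C.
Change = 1.7399 − 2.2300 = -0.49 °C.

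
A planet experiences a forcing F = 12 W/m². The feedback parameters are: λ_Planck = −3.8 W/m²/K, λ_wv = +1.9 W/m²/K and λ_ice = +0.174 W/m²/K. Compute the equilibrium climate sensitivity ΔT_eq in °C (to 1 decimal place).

Net feedback parameter λ = (−3.8) + (+1.9) + (+0.174) = -1.726 W/m²/K.
ΔT = −F/λ = −12/(-1.726) = 7.0 °C.

7.0 °C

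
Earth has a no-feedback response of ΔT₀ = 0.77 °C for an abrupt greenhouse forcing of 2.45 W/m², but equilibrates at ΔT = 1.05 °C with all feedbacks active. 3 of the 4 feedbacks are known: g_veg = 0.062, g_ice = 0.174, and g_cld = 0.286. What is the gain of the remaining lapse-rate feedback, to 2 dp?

Amplification A = ΔT/ΔT₀ = 1.05/0.77 = 1.364.
Total gain g = 1 − 1/A = 1 − 1/1.364 = 0.2669.
Known gains sum to 0.062 + 0.174 + 0.286 = 0.522.
g_lr = 0.2669 − 0.522 = -0.26.

-0.26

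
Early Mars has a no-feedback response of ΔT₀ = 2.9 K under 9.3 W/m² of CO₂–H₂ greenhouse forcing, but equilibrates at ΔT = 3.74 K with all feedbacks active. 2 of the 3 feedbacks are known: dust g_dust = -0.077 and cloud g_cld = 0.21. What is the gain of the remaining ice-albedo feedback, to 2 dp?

0.09

Amplification A = ΔT/ΔT₀ = 3.74/2.9 = 1.29.
Total gain g = 1 − 1/A = 1 − 1/1.29 = 0.2248.
Known gains sum to -0.077 + 0.21 = 0.133.
g_ice = 0.2248 − 0.133 = 0.09.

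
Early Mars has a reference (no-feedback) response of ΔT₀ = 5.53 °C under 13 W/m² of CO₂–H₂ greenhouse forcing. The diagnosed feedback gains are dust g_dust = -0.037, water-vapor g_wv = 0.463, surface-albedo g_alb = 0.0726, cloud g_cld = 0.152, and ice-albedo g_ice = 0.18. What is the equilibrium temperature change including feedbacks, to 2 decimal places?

Total gain g = -0.037 + 0.463 + 0.0726 + 0.152 + 0.18 = 0.8306.
Amplification A = 1/(1 − 0.8306) = 5.903.
ΔT = 5.53 × 5.903 = 32.64 °C.

32.64 °C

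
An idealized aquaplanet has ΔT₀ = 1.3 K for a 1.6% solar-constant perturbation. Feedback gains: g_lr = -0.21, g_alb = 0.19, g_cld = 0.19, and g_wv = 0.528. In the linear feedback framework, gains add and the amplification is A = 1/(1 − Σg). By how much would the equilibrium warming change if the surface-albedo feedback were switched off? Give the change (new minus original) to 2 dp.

Original: g = 0.698, ΔT = 1.3/(1−0.698) = 4.3046 K.
Without surface-albedo: g' = 0.508, ΔT' = 1.3/(1−0.508) = 2.6423 K.
Change = 2.6423 − 4.3046 = -1.66 K.

-1.66 K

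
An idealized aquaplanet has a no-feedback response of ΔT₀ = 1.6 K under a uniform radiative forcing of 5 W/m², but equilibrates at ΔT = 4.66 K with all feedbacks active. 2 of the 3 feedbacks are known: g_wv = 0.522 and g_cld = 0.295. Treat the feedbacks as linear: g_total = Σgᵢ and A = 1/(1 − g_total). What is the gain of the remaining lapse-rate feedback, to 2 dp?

Amplification A = ΔT/ΔT₀ = 4.66/1.6 = 2.913.
Total gain g = 1 − 1/A = 1 − 1/2.913 = 0.6567.
Known gains sum to 0.522 + 0.295 = 0.817.
g_lr = 0.6567 − 0.817 = -0.16.

-0.16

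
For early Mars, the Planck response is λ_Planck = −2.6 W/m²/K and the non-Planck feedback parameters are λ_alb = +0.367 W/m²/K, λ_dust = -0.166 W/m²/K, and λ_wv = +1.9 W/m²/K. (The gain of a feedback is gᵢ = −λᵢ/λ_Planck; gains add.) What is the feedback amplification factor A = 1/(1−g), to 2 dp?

5.21

Convert to gains: g_alb = 0.367/2.6 = 0.1412; g_dust = -0.166/2.6 = -0.06385; g_wv = 1.9/2.6 = 0.7308.
Total gain g = 0.80815.
A = 1/(1 − 0.80815) = 5.21.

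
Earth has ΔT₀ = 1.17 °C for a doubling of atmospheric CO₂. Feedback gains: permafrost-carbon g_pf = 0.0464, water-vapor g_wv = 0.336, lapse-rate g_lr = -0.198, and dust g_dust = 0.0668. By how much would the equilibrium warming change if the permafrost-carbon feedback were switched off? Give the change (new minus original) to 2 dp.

-0.09 °C

Original: g = 0.2512, ΔT = 1.17/(1−0.2512) = 1.5625 °C.
Without permafrost-carbon: g' = 0.2048, ΔT' = 1.17/(1−0.2048) = 1.4713 °C.
Change = 1.4713 − 1.5625 = -0.09 °C.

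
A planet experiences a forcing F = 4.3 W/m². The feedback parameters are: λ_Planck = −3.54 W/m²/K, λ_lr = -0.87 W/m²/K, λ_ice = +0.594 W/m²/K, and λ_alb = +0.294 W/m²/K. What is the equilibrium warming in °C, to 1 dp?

1.2 °C

Net feedback parameter λ = (−3.54) + (-0.87) + (+0.594) + (+0.294) = -3.522 W/m²/K.
ΔT = −F/λ = −4.3/(-3.522) = 1.2 °C.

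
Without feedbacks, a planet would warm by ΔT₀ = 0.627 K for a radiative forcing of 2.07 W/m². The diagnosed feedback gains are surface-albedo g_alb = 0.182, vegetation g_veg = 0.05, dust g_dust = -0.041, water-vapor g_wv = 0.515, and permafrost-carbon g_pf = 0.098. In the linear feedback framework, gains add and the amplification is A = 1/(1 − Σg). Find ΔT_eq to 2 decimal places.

3.20 K

Total gain g = 0.182 + 0.05 − 0.041 + 0.515 + 0.098 = 0.804.
Amplification A = 1/(1 − 0.804) = 5.102.
ΔT = 0.627 × 5.102 = 3.20 K.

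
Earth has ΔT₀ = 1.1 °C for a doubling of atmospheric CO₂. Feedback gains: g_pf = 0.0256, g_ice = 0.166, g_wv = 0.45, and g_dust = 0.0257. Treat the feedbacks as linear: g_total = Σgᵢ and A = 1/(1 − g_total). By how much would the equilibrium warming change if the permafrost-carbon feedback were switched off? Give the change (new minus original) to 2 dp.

Original: g = 0.6673, ΔT = 1.1/(1−0.6673) = 3.3063 °C.
Without permafrost-carbon: g' = 0.6417, ΔT' = 1.1/(1−0.6417) = 3.0701 °C.
Change = 3.0701 − 3.3063 = -0.24 °C.

-0.24 °C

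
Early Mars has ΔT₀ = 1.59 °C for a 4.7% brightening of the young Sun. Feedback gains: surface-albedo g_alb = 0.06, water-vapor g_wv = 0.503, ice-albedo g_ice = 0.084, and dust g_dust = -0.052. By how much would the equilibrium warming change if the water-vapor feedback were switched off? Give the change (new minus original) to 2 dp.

Original: g = 0.595, ΔT = 1.59/(1−0.595) = 3.9259 °C.
Without water-vapor: g' = 0.092, ΔT' = 1.59/(1−0.092) = 1.7511 °C.
Change = 1.7511 − 3.9259 = -2.17 °C.

-2.17 °C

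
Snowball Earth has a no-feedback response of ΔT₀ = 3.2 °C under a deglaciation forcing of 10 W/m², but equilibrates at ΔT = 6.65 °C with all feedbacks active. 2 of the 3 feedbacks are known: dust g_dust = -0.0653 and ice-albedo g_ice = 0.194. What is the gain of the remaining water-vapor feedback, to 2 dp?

0.39

Amplification A = ΔT/ΔT₀ = 6.65/3.2 = 2.078.
Total gain g = 1 − 1/A = 1 − 1/2.078 = 0.5188.
Known gains sum to -0.0653 + 0.194 = 0.1287.
g_wv = 0.5188 − 0.1287 = 0.39.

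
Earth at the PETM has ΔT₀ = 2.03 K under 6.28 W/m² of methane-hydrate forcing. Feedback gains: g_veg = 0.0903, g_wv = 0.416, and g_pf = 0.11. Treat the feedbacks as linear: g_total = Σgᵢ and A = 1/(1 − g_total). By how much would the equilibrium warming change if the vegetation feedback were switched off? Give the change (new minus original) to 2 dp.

-1.01 K

Original: g = 0.6163, ΔT = 2.03/(1−0.6163) = 5.2906 K.
Without vegetation: g' = 0.526, ΔT' = 2.03/(1−0.526) = 4.2827 K.
Change = 4.2827 − 5.2906 = -1.01 K.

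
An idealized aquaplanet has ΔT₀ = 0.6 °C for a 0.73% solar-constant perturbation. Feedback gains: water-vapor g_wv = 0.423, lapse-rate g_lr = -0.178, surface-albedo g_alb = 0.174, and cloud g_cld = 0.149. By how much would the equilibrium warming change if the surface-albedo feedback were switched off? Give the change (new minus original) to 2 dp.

-0.40 °C

Original: g = 0.568, ΔT = 0.6/(1−0.568) = 1.3889 °C.
Without surface-albedo: g' = 0.394, ΔT' = 0.6/(1−0.394) = 0.9901 °C.
Change = 0.9901 − 1.3889 = -0.40 °C.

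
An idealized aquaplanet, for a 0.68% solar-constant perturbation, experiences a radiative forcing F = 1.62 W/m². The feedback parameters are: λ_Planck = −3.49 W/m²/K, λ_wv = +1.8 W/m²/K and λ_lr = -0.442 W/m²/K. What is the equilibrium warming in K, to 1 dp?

0.8 K

Net feedback parameter λ = (−3.49) + (+1.8) + (-0.442) = -2.132 W/m²/K.
ΔT = −F/λ = −1.62/(-2.132) = 0.8 K.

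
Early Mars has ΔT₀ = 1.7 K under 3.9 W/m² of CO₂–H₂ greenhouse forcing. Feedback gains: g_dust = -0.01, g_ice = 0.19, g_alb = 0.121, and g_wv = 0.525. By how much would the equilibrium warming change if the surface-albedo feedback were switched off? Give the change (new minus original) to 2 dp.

-4.01 K

Original: g = 0.826, ΔT = 1.7/(1−0.826) = 9.7701 K.
Without surface-albedo: g' = 0.705, ΔT' = 1.7/(1−0.705) = 5.7627 K.
Change = 5.7627 − 9.7701 = -4.01 K.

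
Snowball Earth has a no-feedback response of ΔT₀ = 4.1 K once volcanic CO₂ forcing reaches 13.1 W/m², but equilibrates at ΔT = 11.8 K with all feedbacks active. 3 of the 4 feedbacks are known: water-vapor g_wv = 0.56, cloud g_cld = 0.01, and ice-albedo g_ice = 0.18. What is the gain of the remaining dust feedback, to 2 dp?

Amplification A = ΔT/ΔT₀ = 11.8/4.1 = 2.878.
Total gain g = 1 − 1/A = 1 − 1/2.878 = 0.6525.
Known gains sum to 0.56 + 0.01 + 0.18 = 0.75.
g_dust = 0.6525 − 0.75 = -0.10.

-0.10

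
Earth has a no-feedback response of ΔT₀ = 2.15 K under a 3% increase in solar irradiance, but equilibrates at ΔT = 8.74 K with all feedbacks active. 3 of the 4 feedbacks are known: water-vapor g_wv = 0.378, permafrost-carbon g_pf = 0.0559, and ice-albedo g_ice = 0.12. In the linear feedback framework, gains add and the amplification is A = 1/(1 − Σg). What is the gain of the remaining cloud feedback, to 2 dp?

Amplification A = ΔT/ΔT₀ = 8.74/2.15 = 4.065.
Total gain g = 1 − 1/A = 1 − 1/4.065 = 0.754.
Known gains sum to 0.378 + 0.0559 + 0.12 = 0.5539.
g_cld = 0.754 − 0.5539 = 0.20.

0.20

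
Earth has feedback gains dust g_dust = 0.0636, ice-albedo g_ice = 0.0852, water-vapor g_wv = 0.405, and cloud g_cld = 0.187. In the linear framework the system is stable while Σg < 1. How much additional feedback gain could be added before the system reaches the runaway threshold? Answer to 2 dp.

Current total gain = 0.0636 + 0.0852 + 0.405 + 0.187 = 0.7408.
Margin to runaway = 1 − 0.7408 = 0.26.

0.26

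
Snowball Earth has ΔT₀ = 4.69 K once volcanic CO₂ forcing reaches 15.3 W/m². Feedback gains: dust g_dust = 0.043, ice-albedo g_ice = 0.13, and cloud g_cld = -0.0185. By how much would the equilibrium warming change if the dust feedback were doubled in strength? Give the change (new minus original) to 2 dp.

Original: g = 0.1545, ΔT = 4.69/(1−0.1545) = 5.5470 K.
With doubled dust: g' = 0.1975, ΔT' = 4.69/(1−0.1975) = 5.8442 K.
Change = 5.8442 − 5.5470 = 0.30 K.

0.30 K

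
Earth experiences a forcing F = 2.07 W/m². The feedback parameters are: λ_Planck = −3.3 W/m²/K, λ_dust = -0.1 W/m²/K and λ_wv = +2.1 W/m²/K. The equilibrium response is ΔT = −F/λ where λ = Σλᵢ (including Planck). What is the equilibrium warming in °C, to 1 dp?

1.6 °C

Net feedback parameter λ = (−3.3) + (-0.1) + (+2.1) = -1.3 W/m²/K.
ΔT = −F/λ = −2.07/(-1.3) = 1.6 °C.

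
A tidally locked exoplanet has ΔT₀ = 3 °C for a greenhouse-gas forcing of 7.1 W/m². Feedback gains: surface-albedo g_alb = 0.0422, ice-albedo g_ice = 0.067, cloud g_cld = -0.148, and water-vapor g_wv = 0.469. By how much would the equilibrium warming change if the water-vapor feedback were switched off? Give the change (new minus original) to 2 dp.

-2.38 °C

Original: g = 0.4302, ΔT = 3/(1−0.4302) = 5.2650 °C.
Without water-vapor: g' = -0.0388, ΔT' = 3/(1+0.0388) = 2.8879 °C.
Change = 2.8879 − 5.2650 = -2.38 °C.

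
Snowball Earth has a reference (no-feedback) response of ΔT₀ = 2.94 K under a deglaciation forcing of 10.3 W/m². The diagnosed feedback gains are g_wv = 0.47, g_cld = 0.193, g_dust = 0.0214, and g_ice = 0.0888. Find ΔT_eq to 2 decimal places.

Total gain g = 0.47 + 0.193 + 0.0214 + 0.0888 = 0.7732.
Amplification A = 1/(1 − 0.7732) = 4.409.
ΔT = 2.94 × 4.409 = 12.96 K.

12.96 K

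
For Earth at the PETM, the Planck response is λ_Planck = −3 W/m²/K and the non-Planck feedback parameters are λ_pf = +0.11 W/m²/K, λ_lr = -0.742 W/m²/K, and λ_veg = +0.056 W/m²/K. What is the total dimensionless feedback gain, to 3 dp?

-0.192

Convert to gains: g_pf = 0.11/3 = 0.03667; g_lr = -0.742/3 = -0.2473; g_veg = 0.056/3 = 0.01867.
Total gain g = -0.19196.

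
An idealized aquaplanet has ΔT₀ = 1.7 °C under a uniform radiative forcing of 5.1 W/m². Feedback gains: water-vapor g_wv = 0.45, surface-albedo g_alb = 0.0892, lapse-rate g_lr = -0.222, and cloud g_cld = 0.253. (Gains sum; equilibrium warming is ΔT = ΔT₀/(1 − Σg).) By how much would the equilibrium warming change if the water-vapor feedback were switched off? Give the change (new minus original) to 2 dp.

Original: g = 0.5702, ΔT = 1.7/(1−0.5702) = 3.9553 °C.
Without water-vapor: g' = 0.1202, ΔT' = 1.7/(1−0.1202) = 1.9323 °C.
Change = 1.9323 − 3.9553 = -2.02 °C.

-2.02 °C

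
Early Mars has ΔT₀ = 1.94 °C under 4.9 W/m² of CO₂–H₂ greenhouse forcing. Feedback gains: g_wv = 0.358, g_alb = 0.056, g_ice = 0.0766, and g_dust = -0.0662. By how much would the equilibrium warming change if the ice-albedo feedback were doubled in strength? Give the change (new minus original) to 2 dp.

Original: g = 0.4244, ΔT = 1.94/(1−0.4244) = 3.3704 °C.
With doubled ice-albedo: g' = 0.501, ΔT' = 1.94/(1−0.501) = 3.8878 °C.
Change = 3.8878 − 3.3704 = 0.52 °C.

0.52 °C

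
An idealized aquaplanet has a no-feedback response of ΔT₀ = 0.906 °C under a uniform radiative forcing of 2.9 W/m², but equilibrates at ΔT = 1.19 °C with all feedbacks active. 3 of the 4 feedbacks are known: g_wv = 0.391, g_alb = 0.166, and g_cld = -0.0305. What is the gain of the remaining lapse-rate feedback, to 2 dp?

-0.29

Amplification A = ΔT/ΔT₀ = 1.19/0.906 = 1.313.
Total gain g = 1 − 1/A = 1 − 1/1.313 = 0.2384.
Known gains sum to 0.391 + 0.166 − 0.0305 = 0.5265.
g_lr = 0.2384 − 0.5265 = -0.29.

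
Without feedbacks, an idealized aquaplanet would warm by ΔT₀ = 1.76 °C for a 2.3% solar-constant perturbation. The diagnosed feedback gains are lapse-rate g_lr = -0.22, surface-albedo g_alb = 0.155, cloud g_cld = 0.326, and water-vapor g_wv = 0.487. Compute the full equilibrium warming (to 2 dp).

Total gain g = -0.22 + 0.155 + 0.326 + 0.487 = 0.748.
Amplification A = 1/(1 − 0.748) = 3.968.
ΔT = 1.76 × 3.968 = 6.98 °C.

6.98 °C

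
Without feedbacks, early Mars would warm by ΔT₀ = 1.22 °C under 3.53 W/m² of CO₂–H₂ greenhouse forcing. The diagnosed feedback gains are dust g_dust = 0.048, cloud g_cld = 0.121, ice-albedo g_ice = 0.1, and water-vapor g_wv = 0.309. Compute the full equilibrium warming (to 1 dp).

2.9 °C

Total gain g = 0.048 + 0.121 + 0.1 + 0.309 = 0.578.
Amplification A = 1/(1 − 0.578) = 2.37.
ΔT = 1.22 × 2.37 = 2.9 °C.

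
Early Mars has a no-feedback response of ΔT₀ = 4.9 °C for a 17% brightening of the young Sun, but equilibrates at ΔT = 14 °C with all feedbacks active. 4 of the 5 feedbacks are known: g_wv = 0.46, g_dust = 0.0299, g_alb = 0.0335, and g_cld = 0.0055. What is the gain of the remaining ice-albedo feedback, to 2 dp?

Amplification A = ΔT/ΔT₀ = 14/4.9 = 2.857.
Total gain g = 1 − 1/A = 1 − 1/2.857 = 0.65.
Known gains sum to 0.46 + 0.0299 + 0.0335 + 0.0055 = 0.5289.
g_ice = 0.65 − 0.5289 = 0.12.

0.12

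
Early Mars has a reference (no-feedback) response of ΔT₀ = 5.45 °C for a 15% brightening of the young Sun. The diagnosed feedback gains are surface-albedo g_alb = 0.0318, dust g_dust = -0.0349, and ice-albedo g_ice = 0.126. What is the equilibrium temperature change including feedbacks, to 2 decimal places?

6.21 °C

Total gain g = 0.0318 − 0.0349 + 0.126 = 0.1229.
Amplification A = 1/(1 − 0.1229) = 1.14.
ΔT = 5.45 × 1.14 = 6.21 °C.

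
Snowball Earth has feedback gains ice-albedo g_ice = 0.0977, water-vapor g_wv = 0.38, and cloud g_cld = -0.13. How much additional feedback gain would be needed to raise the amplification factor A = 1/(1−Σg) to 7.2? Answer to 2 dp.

Current total gain = 0.3477.
Target gain for A = 7.2: g* = 1 − 1/7.2 = 0.8611.
Additional gain needed = 0.8611 − 0.3477 = 0.51.

0.51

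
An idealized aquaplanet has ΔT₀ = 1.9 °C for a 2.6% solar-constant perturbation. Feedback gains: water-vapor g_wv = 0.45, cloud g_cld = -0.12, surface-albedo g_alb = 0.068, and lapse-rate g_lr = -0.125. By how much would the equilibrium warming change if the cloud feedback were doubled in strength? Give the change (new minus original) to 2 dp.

-0.37 °C

Original: g = 0.273, ΔT = 1.9/(1−0.273) = 2.6135 °C.
With doubled cloud: g' = 0.153, ΔT' = 1.9/(1−0.153) = 2.2432 °C.
Change = 2.2432 − 2.6135 = -0.37 °C.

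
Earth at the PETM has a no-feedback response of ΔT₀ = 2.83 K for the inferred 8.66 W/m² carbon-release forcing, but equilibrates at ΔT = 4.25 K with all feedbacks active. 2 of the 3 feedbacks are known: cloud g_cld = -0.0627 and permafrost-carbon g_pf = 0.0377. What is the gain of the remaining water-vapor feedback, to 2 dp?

0.36

Amplification A = ΔT/ΔT₀ = 4.25/2.83 = 1.502.
Total gain g = 1 − 1/A = 1 − 1/1.502 = 0.3342.
Known gains sum to -0.0627 + 0.0377 = -0.025.
g_wv = 0.3342 + 0.025 = 0.36.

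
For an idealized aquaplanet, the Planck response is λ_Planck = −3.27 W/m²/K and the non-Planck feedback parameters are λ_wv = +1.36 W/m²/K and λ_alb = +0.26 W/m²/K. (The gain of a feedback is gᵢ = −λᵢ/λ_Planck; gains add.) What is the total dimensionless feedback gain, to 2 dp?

0.50

Convert to gains: g_wv = 1.36/3.27 = 0.4159; g_alb = 0.26/3.27 = 0.07951.
Total gain g = 0.49541.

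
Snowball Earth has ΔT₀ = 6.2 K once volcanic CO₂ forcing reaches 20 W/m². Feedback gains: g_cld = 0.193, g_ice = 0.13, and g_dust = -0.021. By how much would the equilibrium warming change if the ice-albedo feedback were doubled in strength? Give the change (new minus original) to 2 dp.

2.03 K

Original: g = 0.302, ΔT = 6.2/(1−0.302) = 8.8825 K.
With doubled ice-albedo: g' = 0.432, ΔT' = 6.2/(1−0.432) = 10.9155 K.
Change = 10.9155 − 8.8825 = 2.03 K.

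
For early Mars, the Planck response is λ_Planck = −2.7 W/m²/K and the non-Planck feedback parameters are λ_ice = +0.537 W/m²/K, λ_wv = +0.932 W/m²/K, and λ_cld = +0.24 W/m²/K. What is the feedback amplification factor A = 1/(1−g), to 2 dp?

Convert to gains: g_ice = 0.537/2.7 = 0.1989; g_wv = 0.932/2.7 = 0.3452; g_cld = 0.24/2.7 = 0.08889.
Total gain g = 0.63299.
A = 1/(1 − 0.63299) = 2.72.

2.72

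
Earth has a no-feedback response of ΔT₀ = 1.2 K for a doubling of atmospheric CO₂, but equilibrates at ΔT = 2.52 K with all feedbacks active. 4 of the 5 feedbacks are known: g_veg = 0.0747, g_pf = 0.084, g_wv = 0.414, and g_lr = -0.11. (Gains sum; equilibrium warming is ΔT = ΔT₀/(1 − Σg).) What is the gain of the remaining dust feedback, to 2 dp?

Amplification A = ΔT/ΔT₀ = 2.52/1.2 = 2.1.
Total gain g = 1 − 1/A = 1 − 1/2.1 = 0.5238.
Known gains sum to 0.0747 + 0.084 + 0.414 − 0.11 = 0.4627.
g_dust = 0.5238 − 0.4627 = 0.06.

0.06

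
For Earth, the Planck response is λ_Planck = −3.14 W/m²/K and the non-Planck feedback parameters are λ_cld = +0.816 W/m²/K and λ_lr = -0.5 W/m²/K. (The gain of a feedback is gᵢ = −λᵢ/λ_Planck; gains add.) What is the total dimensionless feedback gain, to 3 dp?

Convert to gains: g_cld = 0.816/3.14 = 0.2599; g_lr = -0.5/3.14 = -0.1592.
Total gain g = 0.1007.

0.101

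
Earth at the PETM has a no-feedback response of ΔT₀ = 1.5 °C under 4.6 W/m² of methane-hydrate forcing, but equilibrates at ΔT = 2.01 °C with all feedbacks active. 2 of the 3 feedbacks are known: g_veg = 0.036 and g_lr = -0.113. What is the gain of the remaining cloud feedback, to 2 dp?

Amplification A = ΔT/ΔT₀ = 2.01/1.5 = 1.34.
Total gain g = 1 − 1/A = 1 − 1/1.34 = 0.2537.
Known gains sum to 0.036 − 0.113 = -0.077.
g_cld = 0.2537 + 0.077 = 0.33.

0.33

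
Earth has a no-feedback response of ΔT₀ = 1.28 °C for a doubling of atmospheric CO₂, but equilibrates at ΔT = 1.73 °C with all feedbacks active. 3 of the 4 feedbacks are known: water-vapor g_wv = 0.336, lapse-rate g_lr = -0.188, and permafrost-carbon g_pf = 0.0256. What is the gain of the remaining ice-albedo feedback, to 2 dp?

0.09

Amplification A = ΔT/ΔT₀ = 1.73/1.28 = 1.352.
Total gain g = 1 − 1/A = 1 − 1/1.352 = 0.2604.
Known gains sum to 0.336 − 0.188 + 0.0256 = 0.1736.
g_ice = 0.2604 − 0.1736 = 0.09.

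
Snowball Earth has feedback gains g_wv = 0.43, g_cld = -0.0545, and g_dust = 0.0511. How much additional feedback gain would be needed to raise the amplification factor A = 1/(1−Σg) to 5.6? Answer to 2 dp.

Current total gain = 0.4266.
Target gain for A = 5.6: g* = 1 − 1/5.6 = 0.8214.
Additional gain needed = 0.8214 − 0.4266 = 0.39.

0.39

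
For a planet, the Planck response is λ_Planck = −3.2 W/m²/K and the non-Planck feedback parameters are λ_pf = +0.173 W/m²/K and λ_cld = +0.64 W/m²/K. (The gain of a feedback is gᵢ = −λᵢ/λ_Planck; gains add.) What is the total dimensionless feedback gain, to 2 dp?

Convert to gains: g_pf = 0.173/3.2 = 0.05406; g_cld = 0.64/3.2 = 0.2.
Total gain g = 0.25406.

0.25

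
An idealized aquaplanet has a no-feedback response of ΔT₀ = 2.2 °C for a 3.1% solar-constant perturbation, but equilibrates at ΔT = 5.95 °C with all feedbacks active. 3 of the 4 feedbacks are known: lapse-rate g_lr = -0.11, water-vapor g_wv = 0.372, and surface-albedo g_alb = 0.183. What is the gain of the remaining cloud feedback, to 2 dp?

0.19

Amplification A = ΔT/ΔT₀ = 5.95/2.2 = 2.705.
Total gain g = 1 − 1/A = 1 − 1/2.705 = 0.6303.
Known gains sum to -0.11 + 0.372 + 0.183 = 0.445.
g_cld = 0.6303 − 0.445 = 0.19.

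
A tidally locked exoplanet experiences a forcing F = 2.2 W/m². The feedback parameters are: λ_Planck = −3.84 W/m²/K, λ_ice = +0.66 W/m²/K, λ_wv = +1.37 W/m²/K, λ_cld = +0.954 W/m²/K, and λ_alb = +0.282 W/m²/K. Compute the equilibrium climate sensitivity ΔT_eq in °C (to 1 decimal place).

Net feedback parameter λ = (−3.84) + (+0.66) + (+1.37) + (+0.954) + (+0.282) = -0.574 W/m²/K.
ΔT = −F/λ = −2.2/(-0.574) = 3.8 °C.

3.8 °C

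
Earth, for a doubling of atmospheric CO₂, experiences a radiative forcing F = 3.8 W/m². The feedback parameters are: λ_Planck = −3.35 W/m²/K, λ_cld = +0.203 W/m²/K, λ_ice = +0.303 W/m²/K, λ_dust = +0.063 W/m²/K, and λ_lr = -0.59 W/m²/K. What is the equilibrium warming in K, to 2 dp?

1.13 K

Net feedback parameter λ = (−3.35) + (+0.203) + (+0.303) + (+0.063) + (-0.59) = -3.371 W/m²/K.
ΔT = −F/λ = −3.8/(-3.371) = 1.13 K.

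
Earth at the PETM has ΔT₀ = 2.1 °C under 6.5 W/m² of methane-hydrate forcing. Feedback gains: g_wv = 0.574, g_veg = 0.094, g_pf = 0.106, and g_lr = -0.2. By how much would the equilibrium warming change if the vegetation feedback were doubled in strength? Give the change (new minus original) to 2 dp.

Original: g = 0.574, ΔT = 2.1/(1−0.574) = 4.9296 °C.
With doubled vegetation: g' = 0.668, ΔT' = 2.1/(1−0.668) = 6.3253 °C.
Change = 6.3253 − 4.9296 = 1.40 °C.

1.40 °C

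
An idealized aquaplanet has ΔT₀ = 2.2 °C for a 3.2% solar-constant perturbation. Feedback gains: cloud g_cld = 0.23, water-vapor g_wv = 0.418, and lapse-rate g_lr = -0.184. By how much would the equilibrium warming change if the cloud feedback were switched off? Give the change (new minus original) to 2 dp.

Original: g = 0.464, ΔT = 2.2/(1−0.464) = 4.1045 °C.
Without cloud: g' = 0.234, ΔT' = 2.2/(1−0.234) = 2.8721 °C.
Change = 2.8721 − 4.1045 = -1.23 °C.

-1.23 °C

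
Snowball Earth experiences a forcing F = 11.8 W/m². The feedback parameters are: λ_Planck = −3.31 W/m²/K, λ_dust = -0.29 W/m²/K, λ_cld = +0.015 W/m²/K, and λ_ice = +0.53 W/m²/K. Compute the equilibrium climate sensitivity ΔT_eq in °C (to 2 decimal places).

3.86 °C

Net feedback parameter λ = (−3.31) + (-0.29) + (+0.015) + (+0.53) = -3.055 W/m²/K.
ΔT = −F/λ = −11.8/(-3.055) = 3.86 °C.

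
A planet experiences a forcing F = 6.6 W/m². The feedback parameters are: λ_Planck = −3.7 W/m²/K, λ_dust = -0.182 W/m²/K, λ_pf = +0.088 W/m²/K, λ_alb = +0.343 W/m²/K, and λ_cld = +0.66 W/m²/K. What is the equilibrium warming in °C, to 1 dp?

2.4 °C

Net feedback parameter λ = (−3.7) + (-0.182) + (+0.088) + (+0.343) + (+0.66) = -2.791 W/m²/K.
ΔT = −F/λ = −6.6/(-2.791) = 2.4 °C.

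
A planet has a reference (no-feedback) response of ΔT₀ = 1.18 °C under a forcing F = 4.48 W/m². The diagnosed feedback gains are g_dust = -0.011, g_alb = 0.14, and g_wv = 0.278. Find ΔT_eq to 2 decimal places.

1.99 °C

Total gain g = -0.011 + 0.14 + 0.278 = 0.407.
Amplification A = 1/(1 − 0.407) = 1.686.
ΔT = 1.18 × 1.686 = 1.99 °C.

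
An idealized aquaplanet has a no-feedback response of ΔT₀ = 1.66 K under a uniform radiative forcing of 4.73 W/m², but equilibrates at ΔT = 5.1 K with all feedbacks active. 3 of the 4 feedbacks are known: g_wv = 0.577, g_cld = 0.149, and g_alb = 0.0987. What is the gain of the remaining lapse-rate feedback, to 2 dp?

-0.15

Amplification A = ΔT/ΔT₀ = 5.1/1.66 = 3.072.
Total gain g = 1 − 1/A = 1 − 1/3.072 = 0.6745.
Known gains sum to 0.577 + 0.149 + 0.0987 = 0.8247.
g_lr = 0.6745 − 0.8247 = -0.15.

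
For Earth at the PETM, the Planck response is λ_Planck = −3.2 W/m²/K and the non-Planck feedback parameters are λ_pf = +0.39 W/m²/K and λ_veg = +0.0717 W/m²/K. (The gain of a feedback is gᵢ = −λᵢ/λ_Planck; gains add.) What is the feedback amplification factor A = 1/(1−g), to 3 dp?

1.169

Convert to gains: g_pf = 0.39/3.2 = 0.1219; g_veg = 0.0717/3.2 = 0.02241.
Total gain g = 0.14431.
A = 1/(1 − 0.14431) = 1.169.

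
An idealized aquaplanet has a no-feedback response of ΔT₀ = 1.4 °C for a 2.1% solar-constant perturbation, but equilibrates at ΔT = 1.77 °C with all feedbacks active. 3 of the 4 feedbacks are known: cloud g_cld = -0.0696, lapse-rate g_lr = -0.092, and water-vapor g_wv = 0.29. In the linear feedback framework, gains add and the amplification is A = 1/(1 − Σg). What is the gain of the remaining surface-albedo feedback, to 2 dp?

0.08

Amplification A = ΔT/ΔT₀ = 1.77/1.4 = 1.264.
Total gain g = 1 − 1/A = 1 − 1/1.264 = 0.2089.
Known gains sum to -0.0696 − 0.092 + 0.29 = 0.1284.
g_alb = 0.2089 − 0.1284 = 0.08.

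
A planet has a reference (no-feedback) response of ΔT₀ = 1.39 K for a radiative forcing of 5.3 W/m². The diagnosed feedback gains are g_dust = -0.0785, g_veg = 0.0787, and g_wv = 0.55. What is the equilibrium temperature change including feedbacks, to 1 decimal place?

Total gain g = -0.0785 + 0.0787 + 0.55 = 0.5502.
Amplification A = 1/(1 − 0.5502) = 2.223.
ΔT = 1.39 × 2.223 = 3.1 K.

3.1 K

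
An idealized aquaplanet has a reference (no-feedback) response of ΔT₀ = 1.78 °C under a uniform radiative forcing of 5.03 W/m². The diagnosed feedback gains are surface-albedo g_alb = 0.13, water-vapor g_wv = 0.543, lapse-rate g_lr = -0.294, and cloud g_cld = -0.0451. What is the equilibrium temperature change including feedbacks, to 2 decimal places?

Total gain g = 0.13 + 0.543 − 0.294 − 0.0451 = 0.3339.
Amplification A = 1/(1 − 0.3339) = 1.501.
ΔT = 1.78 × 1.501 = 2.67 °C.

2.67 °C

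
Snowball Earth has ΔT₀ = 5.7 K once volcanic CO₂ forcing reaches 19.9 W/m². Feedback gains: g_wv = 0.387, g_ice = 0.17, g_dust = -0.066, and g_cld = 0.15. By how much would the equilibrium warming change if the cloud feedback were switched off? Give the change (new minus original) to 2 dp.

Original: g = 0.641, ΔT = 5.7/(1−0.641) = 15.8774 K.
Without cloud: g' = 0.491, ΔT' = 5.7/(1−0.491) = 11.1984 K.
Change = 11.1984 − 15.8774 = -4.68 K.

-4.68 K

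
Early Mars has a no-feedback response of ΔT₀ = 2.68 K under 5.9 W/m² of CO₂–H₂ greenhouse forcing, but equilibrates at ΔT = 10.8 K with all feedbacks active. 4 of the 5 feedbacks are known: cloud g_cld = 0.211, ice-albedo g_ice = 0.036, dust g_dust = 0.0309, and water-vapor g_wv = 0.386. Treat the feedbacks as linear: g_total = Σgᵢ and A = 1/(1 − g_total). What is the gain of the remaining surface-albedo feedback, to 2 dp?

Amplification A = ΔT/ΔT₀ = 10.8/2.68 = 4.03.
Total gain g = 1 − 1/A = 1 − 1/4.03 = 0.7519.
Known gains sum to 0.211 + 0.036 + 0.0309 + 0.386 = 0.6639.
g_alb = 0.7519 − 0.6639 = 0.09.

0.09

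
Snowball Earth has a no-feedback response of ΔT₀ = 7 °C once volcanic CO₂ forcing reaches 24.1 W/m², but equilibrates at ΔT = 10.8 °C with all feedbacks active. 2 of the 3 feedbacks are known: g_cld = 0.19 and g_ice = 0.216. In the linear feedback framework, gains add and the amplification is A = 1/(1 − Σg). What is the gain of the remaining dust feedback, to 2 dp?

-0.05

Amplification A = ΔT/ΔT₀ = 10.8/7 = 1.543.
Total gain g = 1 − 1/A = 1 − 1/1.543 = 0.3519.
Known gains sum to 0.19 + 0.216 = 0.406.
g_dust = 0.3519 − 0.406 = -0.05.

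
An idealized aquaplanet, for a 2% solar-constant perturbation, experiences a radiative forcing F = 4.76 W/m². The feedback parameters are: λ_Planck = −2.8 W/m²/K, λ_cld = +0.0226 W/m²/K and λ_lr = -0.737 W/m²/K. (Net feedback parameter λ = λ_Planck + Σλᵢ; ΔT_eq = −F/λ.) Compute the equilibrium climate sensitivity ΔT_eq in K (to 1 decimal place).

1.4 K

Net feedback parameter λ = (−2.8) + (+0.0226) + (-0.737) = -3.5144 W/m²/K.
ΔT = −F/λ = −4.76/(-3.5144) = 1.4 K.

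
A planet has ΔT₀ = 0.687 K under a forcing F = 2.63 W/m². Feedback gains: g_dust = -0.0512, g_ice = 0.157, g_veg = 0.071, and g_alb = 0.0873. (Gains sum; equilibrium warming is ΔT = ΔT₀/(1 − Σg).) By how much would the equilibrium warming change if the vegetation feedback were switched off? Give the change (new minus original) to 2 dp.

-0.08 K

Original: g = 0.2641, ΔT = 0.687/(1−0.2641) = 0.9336 K.
Without vegetation: g' = 0.1931, ΔT' = 0.687/(1−0.1931) = 0.8514 K.
Change = 0.8514 − 0.9336 = -0.08 K.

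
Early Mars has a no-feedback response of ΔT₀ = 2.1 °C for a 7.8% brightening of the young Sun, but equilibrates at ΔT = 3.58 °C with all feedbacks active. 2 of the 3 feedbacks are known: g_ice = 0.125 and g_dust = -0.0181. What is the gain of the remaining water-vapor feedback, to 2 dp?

Amplification A = ΔT/ΔT₀ = 3.58/2.1 = 1.705.
Total gain g = 1 − 1/A = 1 − 1/1.705 = 0.4135.
Known gains sum to 0.125 − 0.0181 = 0.1069.
g_wv = 0.4135 − 0.1069 = 0.31.

0.31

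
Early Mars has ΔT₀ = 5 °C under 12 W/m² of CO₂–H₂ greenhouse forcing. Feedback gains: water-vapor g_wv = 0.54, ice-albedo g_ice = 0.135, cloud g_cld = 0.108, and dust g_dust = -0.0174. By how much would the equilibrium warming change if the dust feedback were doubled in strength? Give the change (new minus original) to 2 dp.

-1.47 °C

Original: g = 0.7656, ΔT = 5/(1−0.7656) = 21.3311 °C.
With doubled dust: g' = 0.7482, ΔT' = 5/(1−0.7482) = 19.8570 °C.
Change = 19.8570 − 21.3311 = -1.47 °C.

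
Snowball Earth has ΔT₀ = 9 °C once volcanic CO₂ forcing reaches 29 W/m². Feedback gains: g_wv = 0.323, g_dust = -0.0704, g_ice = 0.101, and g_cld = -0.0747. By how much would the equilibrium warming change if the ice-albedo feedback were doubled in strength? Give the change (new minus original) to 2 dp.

Original: g = 0.2789, ΔT = 9/(1−0.2789) = 12.4809 °C.
With doubled ice-albedo: g' = 0.3799, ΔT' = 9/(1−0.3799) = 14.5138 °C.
Change = 14.5138 − 12.4809 = 2.03 °C.

2.03 °C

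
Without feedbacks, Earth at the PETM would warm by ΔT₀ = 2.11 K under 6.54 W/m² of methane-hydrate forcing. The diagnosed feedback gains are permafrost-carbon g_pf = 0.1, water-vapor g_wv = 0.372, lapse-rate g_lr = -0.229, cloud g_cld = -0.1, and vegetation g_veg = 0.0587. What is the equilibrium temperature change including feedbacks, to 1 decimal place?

Total gain g = 0.1 + 0.372 − 0.229 − 0.1 + 0.0587 = 0.2017.
Amplification A = 1/(1 − 0.2017) = 1.253.
ΔT = 2.11 × 1.253 = 2.6 K.

2.6 K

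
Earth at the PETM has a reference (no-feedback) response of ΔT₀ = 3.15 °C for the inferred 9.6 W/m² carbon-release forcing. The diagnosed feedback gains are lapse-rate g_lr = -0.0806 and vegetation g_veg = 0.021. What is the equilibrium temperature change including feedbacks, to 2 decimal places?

2.97 °C

Total gain g = -0.0806 + 0.021 = -0.0596.
Amplification A = 1/(1 + 0.0596) = 0.9438.
ΔT = 3.15 × 0.9438 = 2.97 °C.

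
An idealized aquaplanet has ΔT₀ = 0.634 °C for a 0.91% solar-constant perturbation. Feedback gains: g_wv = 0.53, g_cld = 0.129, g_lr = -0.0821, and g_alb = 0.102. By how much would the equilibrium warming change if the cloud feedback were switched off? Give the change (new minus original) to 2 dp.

Original: g = 0.6789, ΔT = 0.634/(1−0.6789) = 1.9745 °C.
Without cloud: g' = 0.5499, ΔT' = 0.634/(1−0.5499) = 1.4086 °C.
Change = 1.4086 − 1.9745 = -0.57 °C.

-0.57 °C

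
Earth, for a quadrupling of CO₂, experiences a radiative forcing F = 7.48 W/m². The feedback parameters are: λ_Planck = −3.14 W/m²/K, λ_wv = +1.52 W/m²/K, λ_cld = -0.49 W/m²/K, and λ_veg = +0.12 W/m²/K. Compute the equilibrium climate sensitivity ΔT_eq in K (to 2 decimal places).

3.76 K

Net feedback parameter λ = (−3.14) + (+1.52) + (-0.49) + (+0.12) = -1.99 W/m²/K.
ΔT = −F/λ = −7.48/(-1.99) = 3.76 K.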